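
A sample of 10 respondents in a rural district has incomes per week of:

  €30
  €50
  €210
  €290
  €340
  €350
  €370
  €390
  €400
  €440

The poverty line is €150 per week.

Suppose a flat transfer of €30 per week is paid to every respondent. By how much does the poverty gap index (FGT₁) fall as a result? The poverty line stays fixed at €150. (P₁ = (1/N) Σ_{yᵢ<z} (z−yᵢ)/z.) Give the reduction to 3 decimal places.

Before: below the line — €30, €50; poverty gap index (FGT₁) = 0.14667.
After the €30 transfer: below the line — €60, €80; poverty gap index (FGT₁) = 0.10667.
Reduction = 0.14667 − 0.10667 = 0.040.

0.040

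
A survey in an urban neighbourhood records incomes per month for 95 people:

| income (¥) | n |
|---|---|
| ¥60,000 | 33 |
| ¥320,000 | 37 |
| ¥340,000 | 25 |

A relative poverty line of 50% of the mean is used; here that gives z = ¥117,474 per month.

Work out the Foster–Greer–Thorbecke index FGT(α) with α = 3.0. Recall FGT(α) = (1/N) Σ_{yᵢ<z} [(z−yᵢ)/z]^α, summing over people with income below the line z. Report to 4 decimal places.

0.0407

Below z: 33×¥60,000 (q = 33 of N = 95).
Shortfall ratios: (117474−60000)/117474 = 0.4892 (×33).
Raised to α = 3.0: 0.11711 (×33).
Sum = 3.864586; FGT(3.0) = 3.864586 / 95 = 0.0407.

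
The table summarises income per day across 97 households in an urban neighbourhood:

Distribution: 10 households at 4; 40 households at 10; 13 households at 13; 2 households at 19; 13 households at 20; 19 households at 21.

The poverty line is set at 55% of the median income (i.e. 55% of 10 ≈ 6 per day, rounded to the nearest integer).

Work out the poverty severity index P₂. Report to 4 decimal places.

0.0115

Incomes under z: 10×4 (q = 10 of N = 97).
Gap ratios (z−y)/z: (6−4)/6 = 0.3333 (×10).
Squared: 0.1111 (×10).
Sum = 1.111111; P₂ = 1.111111 / 97 = 0.0115.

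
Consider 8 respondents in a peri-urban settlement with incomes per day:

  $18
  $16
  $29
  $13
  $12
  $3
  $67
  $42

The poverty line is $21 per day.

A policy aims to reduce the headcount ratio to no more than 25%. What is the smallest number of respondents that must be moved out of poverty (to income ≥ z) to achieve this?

5 of the 8 respondents are poor, so H = 5/8 = 0.625.
A headcount ratio of at most 25% allows at most ⌊0.25 × 8⌋ = 2 poor respondents.
So at least 5 − 2 = 3 must be lifted.

3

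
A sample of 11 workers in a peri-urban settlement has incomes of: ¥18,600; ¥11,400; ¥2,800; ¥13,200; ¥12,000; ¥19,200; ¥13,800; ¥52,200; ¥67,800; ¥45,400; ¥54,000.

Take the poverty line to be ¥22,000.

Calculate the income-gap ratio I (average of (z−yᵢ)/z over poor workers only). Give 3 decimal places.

Below the line: ¥2,800, ¥11,400, ¥12,000, ¥13,200, ¥13,800, ¥18,600, ¥19,200 (q = 7 of N = 11).
Relative gaps: 0.8727, 0.4818, 0.4545, 0.4000, 0.3727, 0.1545, 0.1273; sum = 2.863636.
I averages over the q = 7 poor units only: 2.863636 / 7 = 0.409.

0.409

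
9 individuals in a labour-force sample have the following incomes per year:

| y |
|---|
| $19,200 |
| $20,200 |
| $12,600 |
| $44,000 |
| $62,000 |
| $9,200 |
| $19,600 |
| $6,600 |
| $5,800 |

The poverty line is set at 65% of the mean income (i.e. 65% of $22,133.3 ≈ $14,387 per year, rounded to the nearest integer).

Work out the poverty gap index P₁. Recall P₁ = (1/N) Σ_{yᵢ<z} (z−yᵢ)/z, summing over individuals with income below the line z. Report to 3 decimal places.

Incomes under z: $5,800, $6,600, $9,200, $12,600 (q = 4 of N = 9).
Shortfall ratios: (14387−5800)/14387 = 0.5969; (14387−6600)/14387 = 0.5413; (14387−9200)/14387 = 0.3605; (14387−12600)/14387 = 0.1242.
Σ = 1.622854. Dividing by the full population N = 9 gives P₁ = 0.180.

0.180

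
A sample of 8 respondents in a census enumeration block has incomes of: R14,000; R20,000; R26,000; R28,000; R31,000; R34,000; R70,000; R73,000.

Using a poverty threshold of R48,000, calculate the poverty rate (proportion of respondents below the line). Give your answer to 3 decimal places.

6 of the 8 respondents have income below R48,000.
H = 6/8 = 0.750.

0.750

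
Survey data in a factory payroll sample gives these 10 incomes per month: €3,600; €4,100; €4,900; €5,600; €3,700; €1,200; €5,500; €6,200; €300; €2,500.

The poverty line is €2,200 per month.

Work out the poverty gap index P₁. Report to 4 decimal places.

Incomes under z: €300, €1,200 (q = 2 of N = 10).
Shortfall ratios: (2200−300)/2200 = 0.8636; (2200−1200)/2200 = 0.4545.
Sum of shortfalls = 1.318182; P₁ averages over all N: 1.318182 / 10 = 0.1318.

0.1318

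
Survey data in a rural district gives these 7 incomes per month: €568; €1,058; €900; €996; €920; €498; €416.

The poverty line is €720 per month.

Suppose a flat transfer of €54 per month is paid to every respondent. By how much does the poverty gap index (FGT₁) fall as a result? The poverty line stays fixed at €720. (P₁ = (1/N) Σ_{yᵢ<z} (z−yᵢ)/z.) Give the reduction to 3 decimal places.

0.032

Before: below the line — €416, €498, €568; poverty gap index (FGT₁) = 0.13452.
After the €54 transfer: below the line — €470, €552, €622; poverty gap index (FGT₁) = 0.10238.
Reduction = 0.13452 − 0.10238 = 0.032.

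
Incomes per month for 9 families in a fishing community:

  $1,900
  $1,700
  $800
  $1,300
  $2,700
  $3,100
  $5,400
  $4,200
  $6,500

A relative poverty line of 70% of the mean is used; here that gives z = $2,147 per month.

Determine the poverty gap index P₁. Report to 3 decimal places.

Below the line: $800, $1,300, $1,700, $1,900 (q = 4 of N = 9).
Relative gaps: (2147−800)/2147 = 0.6274; (2147−1300)/2147 = 0.3945; (2147−1700)/2147 = 0.2082; (2147−1900)/2147 = 0.1150.
Sum of shortfalls = 1.345133; P₁ averages over all N: 1.345133 / 9 = 0.149.

0.149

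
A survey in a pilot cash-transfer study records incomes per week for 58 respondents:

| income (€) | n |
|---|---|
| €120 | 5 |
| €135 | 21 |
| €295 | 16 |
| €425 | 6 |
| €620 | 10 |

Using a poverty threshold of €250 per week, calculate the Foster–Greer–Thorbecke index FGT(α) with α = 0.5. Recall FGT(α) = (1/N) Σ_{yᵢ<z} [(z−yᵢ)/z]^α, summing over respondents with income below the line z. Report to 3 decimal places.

0.308

Incomes under z: 5×€120, 21×€135 (q = 26 of N = 58).
Relative gaps: (250−120)/250 = 0.5200 (×5); (250−135)/250 = 0.4600 (×21).
Raised to α = 0.5: 0.72111 (×5); 0.67823 (×21).
Sum = 17.848444; FGT(0.5) = 17.848444 / 58 = 0.308.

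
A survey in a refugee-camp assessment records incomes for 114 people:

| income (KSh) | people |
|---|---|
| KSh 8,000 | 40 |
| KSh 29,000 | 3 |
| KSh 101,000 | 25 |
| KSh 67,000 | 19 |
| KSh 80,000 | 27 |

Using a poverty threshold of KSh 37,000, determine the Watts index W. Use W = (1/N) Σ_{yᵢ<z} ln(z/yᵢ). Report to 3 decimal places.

Poor units: 40×KSh 8,000, 3×KSh 29,000 (q = 43 of N = 114).
Log shortfalls: ln(37000/8000) = 1.5315 (×40); ln(37000/29000) = 0.2436 (×3).
W = 61.989921 / 114 = 0.544.

0.544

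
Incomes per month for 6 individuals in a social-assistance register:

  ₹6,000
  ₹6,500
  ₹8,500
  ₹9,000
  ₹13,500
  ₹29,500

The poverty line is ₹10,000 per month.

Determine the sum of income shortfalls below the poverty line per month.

₹10,000

Incomes under z: ₹6,000, ₹6,500, ₹8,500, ₹9,000 (q = 4 of N = 6).
Individual gaps: 10000−6000 = 4000; 10000−6500 = 3500; 10000−8500 = 1500; 10000−9000 = 1000.
Aggregate gap = ₹10,000.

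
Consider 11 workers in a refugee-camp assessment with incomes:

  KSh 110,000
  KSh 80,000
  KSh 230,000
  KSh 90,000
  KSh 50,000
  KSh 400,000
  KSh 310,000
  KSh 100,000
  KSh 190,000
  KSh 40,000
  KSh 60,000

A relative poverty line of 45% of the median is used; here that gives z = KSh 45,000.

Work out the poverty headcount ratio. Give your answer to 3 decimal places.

1 of the 11 workers have income below KSh 45,000.
H = 1/11 = 0.091.

0.091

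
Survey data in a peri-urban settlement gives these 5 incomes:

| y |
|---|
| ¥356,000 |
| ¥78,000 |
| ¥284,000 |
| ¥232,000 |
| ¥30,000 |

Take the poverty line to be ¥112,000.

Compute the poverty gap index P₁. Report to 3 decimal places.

Incomes under z: ¥30,000, ¥78,000 (q = 2 of N = 5).
Relative gaps: (112000−30000)/112000 = 0.7321; (112000−78000)/112000 = 0.3036.
Sum of shortfalls = 1.035714; P₁ averages over all N: 1.035714 / 5 = 0.207.

0.207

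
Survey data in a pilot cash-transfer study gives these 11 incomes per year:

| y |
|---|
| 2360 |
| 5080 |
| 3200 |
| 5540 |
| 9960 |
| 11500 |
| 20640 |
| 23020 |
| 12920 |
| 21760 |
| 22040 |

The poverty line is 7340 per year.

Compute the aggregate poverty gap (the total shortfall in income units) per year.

13180

Below the line: 2360, 3200, 5080, 5540 (q = 4 of N = 11).
Individual gaps: 7340−2360 = 4980; 7340−3200 = 4140; 7340−5080 = 2260; 7340−5540 = 1800.
Aggregate gap = 13180.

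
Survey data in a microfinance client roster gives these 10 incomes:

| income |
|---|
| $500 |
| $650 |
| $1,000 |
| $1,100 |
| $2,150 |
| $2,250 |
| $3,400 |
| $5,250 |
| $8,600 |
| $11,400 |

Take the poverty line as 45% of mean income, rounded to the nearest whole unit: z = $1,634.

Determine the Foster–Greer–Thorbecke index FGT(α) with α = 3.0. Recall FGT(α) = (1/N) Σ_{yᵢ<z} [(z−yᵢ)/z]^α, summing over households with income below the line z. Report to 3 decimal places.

Below z: $500, $650, $1,000, $1,100 (q = 4 of N = 10).
Shortfall ratios: (1634−500)/1634 = 0.6940; (1634−650)/1634 = 0.6022; (1634−1000)/1634 = 0.3880; (1634−1100)/1634 = 0.3268.
Raised to α = 3.0: 0.33426; 0.21839; 0.05841; 0.03490.
Sum = 0.645964; FGT(3.0) = 0.645964 / 10 = 0.065.

0.065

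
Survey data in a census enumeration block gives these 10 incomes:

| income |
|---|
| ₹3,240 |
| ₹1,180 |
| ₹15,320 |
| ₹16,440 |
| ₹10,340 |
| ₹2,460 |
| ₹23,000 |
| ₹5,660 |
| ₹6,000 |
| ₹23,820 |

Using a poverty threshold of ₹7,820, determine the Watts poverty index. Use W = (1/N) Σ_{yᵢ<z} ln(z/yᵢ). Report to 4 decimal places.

0.4517

Poor units: ₹1,180, ₹2,460, ₹3,240, ₹5,660, ₹6,000 (q = 5 of N = 10).
Log shortfalls: ln(7820/1180) = 1.8912; ln(7820/2460) = 1.1565; ln(7820/3240) = 0.8811; ln(7820/5660) = 0.3233; ln(7820/6000) = 0.2649.
W = 4.516990 / 10 = 0.4517.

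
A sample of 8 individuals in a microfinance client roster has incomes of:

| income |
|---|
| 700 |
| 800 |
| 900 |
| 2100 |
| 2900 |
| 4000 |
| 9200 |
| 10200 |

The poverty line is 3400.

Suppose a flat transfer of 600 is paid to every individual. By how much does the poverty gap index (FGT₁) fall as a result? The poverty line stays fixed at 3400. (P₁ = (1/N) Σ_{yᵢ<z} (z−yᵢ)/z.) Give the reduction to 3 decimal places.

Before: below the line — 700, 800, 900, 2100, 2900; poverty gap index (FGT₁) = 0.35294.
After the 600 transfer: below the line — 1300, 1400, 1500, 2700; poverty gap index (FGT₁) = 0.24632.
Reduction = 0.35294 − 0.24632 = 0.107.

0.107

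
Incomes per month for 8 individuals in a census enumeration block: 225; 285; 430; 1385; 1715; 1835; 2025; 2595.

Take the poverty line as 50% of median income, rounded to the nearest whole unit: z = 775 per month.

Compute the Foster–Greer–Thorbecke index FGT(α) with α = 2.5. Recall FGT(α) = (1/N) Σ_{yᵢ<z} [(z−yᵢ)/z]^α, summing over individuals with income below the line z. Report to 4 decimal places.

0.1093

Below z: 225, 285, 430 (q = 3 of N = 8).
Normalized shortfalls: (775−225)/775 = 0.7097; (775−285)/775 = 0.6323; (775−430)/775 = 0.4452.
Raised to α = 2.5: 0.42428; 0.31786; 0.13222.
Sum = 0.874359; FGT(2.5) = 0.874359 / 8 = 0.1093.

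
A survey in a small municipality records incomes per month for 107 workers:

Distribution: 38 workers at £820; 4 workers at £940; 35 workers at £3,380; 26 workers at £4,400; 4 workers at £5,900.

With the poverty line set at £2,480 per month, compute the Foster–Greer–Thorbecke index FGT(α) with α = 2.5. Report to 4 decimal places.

0.1415

Below the line: 38×£820, 4×£940 (q = 42 of N = 107).
Shortfall ratios: (2480−820)/2480 = 0.6694 (×38); (2480−940)/2480 = 0.6210 (×4).
Raised to α = 2.5: 0.36656 (×38); 0.30386 (×4).
Sum = 15.144587; FGT(2.5) = 15.144587 / 107 = 0.1415.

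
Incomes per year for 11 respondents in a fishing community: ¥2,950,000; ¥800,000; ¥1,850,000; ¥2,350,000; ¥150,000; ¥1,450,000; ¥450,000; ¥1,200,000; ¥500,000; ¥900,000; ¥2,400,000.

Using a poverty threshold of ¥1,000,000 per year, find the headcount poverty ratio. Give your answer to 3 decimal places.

5 of the 11 respondents have income below ¥1,000,000.
H = 5/11 = 0.455.

0.455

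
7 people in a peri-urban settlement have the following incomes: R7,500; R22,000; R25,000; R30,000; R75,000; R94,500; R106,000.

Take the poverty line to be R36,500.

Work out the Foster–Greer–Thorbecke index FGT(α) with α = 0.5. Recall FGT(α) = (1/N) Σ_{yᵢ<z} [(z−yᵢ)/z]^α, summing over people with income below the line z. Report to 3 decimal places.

Below z: R7,500, R22,000, R25,000, R30,000 (q = 4 of N = 7).
Relative gaps: (36500−7500)/36500 = 0.7945; (36500−22000)/36500 = 0.3973; (36500−25000)/36500 = 0.3151; (36500−30000)/36500 = 0.1781.
Raised to α = 0.5: 0.89136; 0.63029; 0.56131; 0.42200.
Sum = 2.504952; FGT(0.5) = 2.504952 / 7 = 0.358.

0.358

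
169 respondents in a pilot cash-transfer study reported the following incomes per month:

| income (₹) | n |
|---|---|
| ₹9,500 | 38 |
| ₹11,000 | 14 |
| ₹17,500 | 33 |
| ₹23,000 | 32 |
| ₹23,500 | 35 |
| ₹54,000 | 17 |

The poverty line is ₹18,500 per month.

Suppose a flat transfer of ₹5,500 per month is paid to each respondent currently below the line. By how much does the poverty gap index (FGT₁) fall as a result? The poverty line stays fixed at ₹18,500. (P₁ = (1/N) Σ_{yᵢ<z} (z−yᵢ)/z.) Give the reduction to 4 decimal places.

0.1020

Before: below the line — 38×₹9,500, 14×₹11,000, 33×₹17,500; poverty gap index (FGT₁) = 0.153526.
After the ₹5,500 transfer: below the line — 38×₹15,000, 14×₹16,500; poverty gap index (FGT₁) = 0.051495.
Reduction = 0.153526 − 0.051495 = 0.1020.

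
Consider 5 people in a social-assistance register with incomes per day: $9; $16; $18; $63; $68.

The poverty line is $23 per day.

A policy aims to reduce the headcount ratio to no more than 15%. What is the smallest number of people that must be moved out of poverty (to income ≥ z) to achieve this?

3

Currently q = 3 of N = 5 are below the line (H = 0.600).
A headcount ratio of at most 15% allows at most ⌊0.15 × 5⌋ = 0 poor people.
So at least 3 − 0 = 3 must be lifted.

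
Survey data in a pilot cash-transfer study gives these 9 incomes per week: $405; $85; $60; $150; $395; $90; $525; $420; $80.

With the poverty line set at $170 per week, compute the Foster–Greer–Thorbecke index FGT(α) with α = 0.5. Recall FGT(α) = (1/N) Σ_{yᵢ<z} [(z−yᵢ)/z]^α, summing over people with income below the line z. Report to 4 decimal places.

Below z: $60, $80, $85, $90, $150 (q = 5 of N = 9).
Relative gaps: (170−60)/170 = 0.6471; (170−80)/170 = 0.5294; (170−85)/170 = 0.5000; (170−90)/170 = 0.4706; (170−150)/170 = 0.1176.
Raised to α = 0.5: 0.80440; 0.72761; 0.70711; 0.68599; 0.34300.
Sum = 3.268105; FGT(0.5) = 3.268105 / 9 = 0.3631.

0.3631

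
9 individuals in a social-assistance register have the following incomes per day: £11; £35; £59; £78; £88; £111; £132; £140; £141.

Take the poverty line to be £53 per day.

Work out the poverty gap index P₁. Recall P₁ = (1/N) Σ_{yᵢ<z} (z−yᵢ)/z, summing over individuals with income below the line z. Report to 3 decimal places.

Poor units: £11, £35 (q = 2 of N = 9).
Relative gaps: (53−11)/53 = 0.7925; (53−35)/53 = 0.3396.
Σ = 1.132075. Dividing by the full population N = 9 gives P₁ = 0.126.

0.126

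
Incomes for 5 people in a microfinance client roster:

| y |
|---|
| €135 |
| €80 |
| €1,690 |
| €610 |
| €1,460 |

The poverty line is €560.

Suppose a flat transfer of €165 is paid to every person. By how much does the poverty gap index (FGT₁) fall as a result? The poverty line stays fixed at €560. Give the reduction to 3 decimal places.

0.118

Before: below the line — €80, €135; poverty gap index (FGT₁) = 0.32321.
After the €165 transfer: below the line — €245, €300; poverty gap index (FGT₁) = 0.20536.
Reduction = 0.32321 − 0.20536 = 0.118.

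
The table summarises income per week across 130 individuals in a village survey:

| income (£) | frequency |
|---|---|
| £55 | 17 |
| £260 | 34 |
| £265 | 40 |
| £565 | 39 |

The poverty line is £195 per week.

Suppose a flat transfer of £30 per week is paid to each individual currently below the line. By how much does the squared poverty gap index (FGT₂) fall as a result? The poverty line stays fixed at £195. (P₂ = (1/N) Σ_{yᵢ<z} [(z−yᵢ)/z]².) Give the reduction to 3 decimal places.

0.026

Before: below the line — 17×£55; squared poverty gap index (FGT₂) = 0.06741.
After the £30 transfer: below the line — 17×£85; squared poverty gap index (FGT₂) = 0.04161.
Reduction = 0.06741 − 0.04161 = 0.026.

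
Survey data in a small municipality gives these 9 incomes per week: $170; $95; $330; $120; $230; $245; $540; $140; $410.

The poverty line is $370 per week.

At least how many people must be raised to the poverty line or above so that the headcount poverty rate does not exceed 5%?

7

Currently q = 7 of N = 9 are below the line (H = 0.778).
A headcount ratio of at most 5% allows at most ⌊0.05 × 9⌋ = 0 poor people.
So at least 7 − 0 = 7 must be lifted.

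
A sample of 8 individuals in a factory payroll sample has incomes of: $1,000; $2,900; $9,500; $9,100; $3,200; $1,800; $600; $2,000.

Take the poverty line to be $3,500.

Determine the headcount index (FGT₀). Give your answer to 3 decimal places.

0.750

6 of the 8 individuals have income below $3,500.
H = 6/8 = 0.750.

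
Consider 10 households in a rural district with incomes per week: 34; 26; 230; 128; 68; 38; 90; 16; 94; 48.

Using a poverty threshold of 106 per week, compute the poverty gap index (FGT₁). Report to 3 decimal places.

0.409

Below the line: 16, 26, 34, 38, 48, 68, 90, 94 (q = 8 of N = 10).
Normalized shortfalls: (106−16)/106 = 0.8491; (106−26)/106 = 0.7547; (106−34)/106 = 0.6792; (106−38)/106 = 0.6415; (106−48)/106 = 0.5472; (106−68)/106 = 0.3585; (106−90)/106 = 0.1509; (106−94)/106 = 0.1132.
Sum of shortfalls = 4.094340; P₁ averages over all N: 4.094340 / 10 = 0.409.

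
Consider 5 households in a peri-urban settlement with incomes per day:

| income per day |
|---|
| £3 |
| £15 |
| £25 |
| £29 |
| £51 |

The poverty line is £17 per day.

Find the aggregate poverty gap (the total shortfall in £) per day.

Below z: £3, £15 (q = 2 of N = 5).
Individual gaps: 17−3 = 14; 17−15 = 2.
Aggregate gap = £16.

£16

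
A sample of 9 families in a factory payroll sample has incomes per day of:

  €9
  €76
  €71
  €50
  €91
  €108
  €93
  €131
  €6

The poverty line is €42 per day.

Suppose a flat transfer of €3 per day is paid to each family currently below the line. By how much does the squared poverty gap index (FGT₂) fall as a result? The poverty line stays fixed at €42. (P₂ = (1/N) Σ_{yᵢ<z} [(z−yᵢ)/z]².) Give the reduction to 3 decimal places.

Before: below the line — €6, €9; squared poverty gap index (FGT₂) = 0.15023.
After the €3 transfer: below the line — €9, €12; squared poverty gap index (FGT₂) = 0.12528.
Reduction = 0.15023 − 0.12528 = 0.025.

0.025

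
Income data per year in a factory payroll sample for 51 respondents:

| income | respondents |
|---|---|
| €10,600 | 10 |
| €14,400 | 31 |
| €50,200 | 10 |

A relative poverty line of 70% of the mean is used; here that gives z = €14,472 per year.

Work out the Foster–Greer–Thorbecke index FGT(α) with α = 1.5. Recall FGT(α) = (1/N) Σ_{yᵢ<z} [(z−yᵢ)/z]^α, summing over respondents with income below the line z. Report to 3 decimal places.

Below the line: 10×€10,600, 31×€14,400 (q = 41 of N = 51).
Normalized shortfalls: (14472−10600)/14472 = 0.2676 (×10); (14472−14400)/14472 = 0.0050 (×31).
Raised to α = 1.5: 0.13839 (×10); 0.00035 (×31).
Sum = 1.394796; FGT(1.5) = 1.394796 / 51 = 0.027.

0.027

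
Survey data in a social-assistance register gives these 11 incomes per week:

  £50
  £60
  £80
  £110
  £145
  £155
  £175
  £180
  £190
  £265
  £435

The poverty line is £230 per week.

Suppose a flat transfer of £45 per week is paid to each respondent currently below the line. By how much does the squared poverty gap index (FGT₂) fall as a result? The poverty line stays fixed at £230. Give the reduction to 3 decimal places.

Before: below the line — £50, £60, £80, £110, £145, £155, £175, £180, £190; squared poverty gap index (FGT₂) = 0.20308.
After the £45 transfer: below the line — £95, £105, £125, £155, £190, £200, £220, £225; squared poverty gap index (FGT₂) = 0.09130.
Reduction = 0.20308 − 0.09130 = 0.112.

0.112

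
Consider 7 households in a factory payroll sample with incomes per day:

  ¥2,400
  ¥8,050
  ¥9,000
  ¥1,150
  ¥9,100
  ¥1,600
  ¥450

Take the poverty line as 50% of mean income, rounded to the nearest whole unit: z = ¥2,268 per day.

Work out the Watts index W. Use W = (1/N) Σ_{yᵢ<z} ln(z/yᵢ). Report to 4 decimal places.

Poor units: ¥450, ¥1,150, ¥1,600 (q = 3 of N = 7).
ln(z/y) terms: ln(2268/450) = 1.6174; ln(2268/1150) = 0.6791; ln(2268/1600) = 0.3489.
W = 2.645437 / 7 = 0.3779.

0.3779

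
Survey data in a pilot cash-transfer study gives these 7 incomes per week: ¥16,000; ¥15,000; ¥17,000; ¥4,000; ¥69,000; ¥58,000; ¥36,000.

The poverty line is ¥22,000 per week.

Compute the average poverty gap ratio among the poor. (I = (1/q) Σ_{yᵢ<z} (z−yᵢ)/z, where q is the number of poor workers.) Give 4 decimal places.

0.4091

Poor units: ¥4,000, ¥15,000, ¥16,000, ¥17,000 (q = 4 of N = 7).
Relative gaps: 0.8182, 0.3182, 0.2727, 0.2273; sum = 1.636364.
The income-gap ratio divides by q (the poor only): 1.636364 / 4 = 0.4091.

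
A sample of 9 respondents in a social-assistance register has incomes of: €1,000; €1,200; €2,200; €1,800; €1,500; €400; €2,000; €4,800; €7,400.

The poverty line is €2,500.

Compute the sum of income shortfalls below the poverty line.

Poor units: €400, €1,000, €1,200, €1,500, €1,800, €2,000, €2,200 (q = 7 of N = 9).
Individual gaps: 2500−400 = 2100; 2500−1000 = 1500; 2500−1200 = 1300; 2500−1500 = 1000; 2500−1800 = 700; 2500−2000 = 500; 2500−2200 = 300.
Aggregate gap = €7,400.

€7,400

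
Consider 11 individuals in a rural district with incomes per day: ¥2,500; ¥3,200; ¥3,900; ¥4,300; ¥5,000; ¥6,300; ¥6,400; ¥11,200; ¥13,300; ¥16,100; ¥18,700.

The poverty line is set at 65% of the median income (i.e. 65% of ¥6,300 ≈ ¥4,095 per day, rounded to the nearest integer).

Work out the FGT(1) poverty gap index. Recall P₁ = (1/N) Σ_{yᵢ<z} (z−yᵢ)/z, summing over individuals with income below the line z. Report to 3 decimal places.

Incomes under z: ¥2,500, ¥3,200, ¥3,900 (q = 3 of N = 11).
Relative gaps: (4095−2500)/4095 = 0.3895; (4095−3200)/4095 = 0.2186; (4095−3900)/4095 = 0.0476.
Σ = 0.655678. Dividing by the full population N = 11 gives P₁ = 0.060.

0.060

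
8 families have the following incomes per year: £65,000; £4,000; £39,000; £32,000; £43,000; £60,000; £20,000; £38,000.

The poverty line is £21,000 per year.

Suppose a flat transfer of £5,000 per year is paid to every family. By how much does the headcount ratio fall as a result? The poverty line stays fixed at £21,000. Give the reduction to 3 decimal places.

Before: below the line — £4,000, £20,000; headcount ratio = 0.25000.
After the £5,000 transfer: below the line — £9,000; headcount ratio = 0.12500.
Reduction = 0.25000 − 0.12500 = 0.125.

0.125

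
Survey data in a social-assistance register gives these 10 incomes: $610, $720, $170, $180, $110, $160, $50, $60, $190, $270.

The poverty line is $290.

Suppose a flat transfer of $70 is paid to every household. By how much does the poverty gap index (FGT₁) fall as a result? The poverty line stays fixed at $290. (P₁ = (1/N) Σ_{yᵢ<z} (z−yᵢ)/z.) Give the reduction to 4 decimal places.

0.1759

Before: below the line — $50, $60, $110, $160, $170, $180, $190, $270; poverty gap index (FGT₁) = 0.389655.
After the $70 transfer: below the line — $120, $130, $180, $230, $240, $250, $260; poverty gap index (FGT₁) = 0.213793.
Reduction = 0.389655 − 0.213793 = 0.1759.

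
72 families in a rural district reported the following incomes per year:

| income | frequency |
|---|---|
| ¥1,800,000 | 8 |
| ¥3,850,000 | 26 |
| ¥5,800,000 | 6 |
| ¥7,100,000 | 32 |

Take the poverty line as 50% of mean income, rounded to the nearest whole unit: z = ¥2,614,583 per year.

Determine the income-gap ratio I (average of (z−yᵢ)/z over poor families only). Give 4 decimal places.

0.3116

Incomes under z: 8×¥1,800,000 (q = 8 of N = 72).
Relative gaps: 0.3116 (×8); sum = 2.492430.
I averages over the q = 8 poor units only: 2.492430 / 8 = 0.3116.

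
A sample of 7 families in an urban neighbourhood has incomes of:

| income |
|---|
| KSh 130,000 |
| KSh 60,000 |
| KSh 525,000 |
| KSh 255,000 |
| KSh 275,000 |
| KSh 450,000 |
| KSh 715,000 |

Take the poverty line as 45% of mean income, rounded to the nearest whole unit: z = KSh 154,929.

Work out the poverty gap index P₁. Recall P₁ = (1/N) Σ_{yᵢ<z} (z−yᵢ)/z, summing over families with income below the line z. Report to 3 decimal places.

0.111

Below the line: KSh 60,000, KSh 130,000 (q = 2 of N = 7).
Shortfall ratios: (154929−60000)/154929 = 0.6127; (154929−130000)/154929 = 0.1609.
Σ = 0.773632. Dividing by the full population N = 7 gives P₁ = 0.111.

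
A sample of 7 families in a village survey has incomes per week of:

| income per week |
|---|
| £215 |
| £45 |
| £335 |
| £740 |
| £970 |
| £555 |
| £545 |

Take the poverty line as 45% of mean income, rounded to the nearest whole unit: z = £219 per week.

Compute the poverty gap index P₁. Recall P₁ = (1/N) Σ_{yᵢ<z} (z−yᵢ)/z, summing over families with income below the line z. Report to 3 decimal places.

Poor units: £45, £215 (q = 2 of N = 7).
Shortfall ratios: (219−45)/219 = 0.7945; (219−215)/219 = 0.0183.
Σ = 0.812785. Dividing by the full population N = 7 gives P₁ = 0.116.

0.116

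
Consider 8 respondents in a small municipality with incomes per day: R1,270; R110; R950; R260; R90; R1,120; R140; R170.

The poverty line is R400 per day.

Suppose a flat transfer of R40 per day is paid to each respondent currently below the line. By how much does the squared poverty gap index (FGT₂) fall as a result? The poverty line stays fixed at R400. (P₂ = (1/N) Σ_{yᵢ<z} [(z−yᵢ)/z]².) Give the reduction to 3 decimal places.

0.071

Before: below the line — R90, R110, R140, R170, R260; squared poverty gap index (FGT₂) = 0.25023.
After the R40 transfer: below the line — R130, R150, R180, R210, R300; squared poverty gap index (FGT₂) = 0.17961.
Reduction = 0.25023 − 0.17961 = 0.071.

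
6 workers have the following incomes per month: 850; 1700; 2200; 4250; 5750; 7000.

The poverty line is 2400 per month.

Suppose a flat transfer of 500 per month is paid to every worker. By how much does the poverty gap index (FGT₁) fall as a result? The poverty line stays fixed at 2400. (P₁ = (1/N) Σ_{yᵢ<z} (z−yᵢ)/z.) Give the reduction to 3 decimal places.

0.083

Before: below the line — 850, 1700, 2200; poverty gap index (FGT₁) = 0.17014.
After the 500 transfer: below the line — 1350, 2200; poverty gap index (FGT₁) = 0.08681.
Reduction = 0.17014 − 0.08681 = 0.083.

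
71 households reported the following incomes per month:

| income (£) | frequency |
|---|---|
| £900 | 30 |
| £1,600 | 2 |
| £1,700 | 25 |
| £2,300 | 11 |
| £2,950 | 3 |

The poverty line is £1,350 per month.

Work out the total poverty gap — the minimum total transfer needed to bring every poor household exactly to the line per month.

£13,500

Poor units: 30×£900 (q = 30 of N = 71).
Individual gaps: 30×(1350−900) = 13500.
Aggregate gap = £13,500.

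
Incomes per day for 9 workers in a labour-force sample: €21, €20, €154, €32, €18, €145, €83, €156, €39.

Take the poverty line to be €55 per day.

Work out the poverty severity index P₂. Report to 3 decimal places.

0.167

Below the line: €18, €20, €21, €32, €39 (q = 5 of N = 9).
Shortfall ratios: (55−18)/55 = 0.6727; (55−20)/55 = 0.6364; (55−21)/55 = 0.6182; (55−32)/55 = 0.4182; (55−39)/55 = 0.2909.
Squared: 0.4526; 0.4050; 0.3821; 0.1749; 0.0846.
Sum = 1.499174; P₂ = 1.499174 / 9 = 0.167.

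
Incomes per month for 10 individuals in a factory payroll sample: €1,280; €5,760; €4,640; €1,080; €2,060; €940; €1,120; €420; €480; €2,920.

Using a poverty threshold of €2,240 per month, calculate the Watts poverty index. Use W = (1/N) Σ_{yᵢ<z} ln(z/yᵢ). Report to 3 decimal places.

0.615

Poor units: €420, €480, €940, €1,080, €1,120, €1,280, €2,060 (q = 7 of N = 10).
Log shortfalls: ln(2240/420) = 1.6740; ln(2240/480) = 1.5404; ln(2240/940) = 0.8684; ln(2240/1080) = 0.7295; ln(2240/1120) = 0.6931; ln(2240/1280) = 0.5596; ln(2240/2060) = 0.0838.
W = 6.148820 / 10 = 0.615.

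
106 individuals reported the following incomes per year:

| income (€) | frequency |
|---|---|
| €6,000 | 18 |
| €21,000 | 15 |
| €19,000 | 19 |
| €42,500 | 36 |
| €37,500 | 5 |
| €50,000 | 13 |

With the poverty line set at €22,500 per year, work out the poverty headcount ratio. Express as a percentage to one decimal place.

49.1%

52 of the 106 individuals have income below €22,500.
H = 52/106 = 49.1%.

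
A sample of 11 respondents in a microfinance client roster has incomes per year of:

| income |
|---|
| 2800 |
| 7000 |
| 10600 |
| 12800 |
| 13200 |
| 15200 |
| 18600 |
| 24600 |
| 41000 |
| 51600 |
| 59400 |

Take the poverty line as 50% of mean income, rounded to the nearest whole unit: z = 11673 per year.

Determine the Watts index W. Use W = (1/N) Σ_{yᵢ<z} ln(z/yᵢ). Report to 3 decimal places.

Incomes under z: 2800, 7000, 10600 (q = 3 of N = 11).
Log shortfalls: ln(11673/2800) = 1.4277; ln(11673/7000) = 0.5114; ln(11673/10600) = 0.0964.
W = 2.035452 / 11 = 0.185.

0.185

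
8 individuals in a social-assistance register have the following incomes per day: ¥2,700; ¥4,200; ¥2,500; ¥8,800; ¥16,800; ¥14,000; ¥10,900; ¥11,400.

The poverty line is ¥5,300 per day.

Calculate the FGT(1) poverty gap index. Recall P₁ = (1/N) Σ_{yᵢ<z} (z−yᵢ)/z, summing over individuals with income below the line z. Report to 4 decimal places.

Below z: ¥2,500, ¥2,700, ¥4,200 (q = 3 of N = 8).
Shortfall ratios: (5300−2500)/5300 = 0.5283; (5300−2700)/5300 = 0.4906; (5300−4200)/5300 = 0.2075.
Sum of shortfalls = 1.226415; P₁ averages over all N: 1.226415 / 8 = 0.1533.

0.1533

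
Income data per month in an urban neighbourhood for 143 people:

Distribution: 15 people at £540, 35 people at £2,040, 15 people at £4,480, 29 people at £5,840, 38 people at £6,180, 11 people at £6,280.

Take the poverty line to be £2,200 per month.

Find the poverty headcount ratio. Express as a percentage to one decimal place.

50 of the 143 people have income below £2,200.
H = 50/143 = 35.0%.

35.0%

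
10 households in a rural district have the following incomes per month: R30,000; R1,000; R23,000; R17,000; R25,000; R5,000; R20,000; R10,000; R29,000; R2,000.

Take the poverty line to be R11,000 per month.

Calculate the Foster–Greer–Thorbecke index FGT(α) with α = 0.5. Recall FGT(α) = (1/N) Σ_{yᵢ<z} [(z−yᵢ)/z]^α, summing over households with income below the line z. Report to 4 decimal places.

0.2898

Incomes under z: R1,000, R2,000, R5,000, R10,000 (q = 4 of N = 10).
Normalized shortfalls: (11000−1000)/11000 = 0.9091; (11000−2000)/11000 = 0.8182; (11000−5000)/11000 = 0.5455; (11000−10000)/11000 = 0.0909.
Raised to α = 0.5: 0.95346; 0.90453; 0.73855; 0.30151.
Sum = 2.898057; FGT(0.5) = 2.898057 / 10 = 0.2898.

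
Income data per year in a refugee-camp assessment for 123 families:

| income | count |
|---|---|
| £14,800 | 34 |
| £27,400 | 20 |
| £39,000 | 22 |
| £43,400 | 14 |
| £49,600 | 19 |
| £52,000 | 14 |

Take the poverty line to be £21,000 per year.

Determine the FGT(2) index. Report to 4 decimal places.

Below z: 34×£14,800 (q = 34 of N = 123).
Gap ratios (z−y)/z: (21000−14800)/21000 = 0.2952 (×34).
Squared: 0.0872 (×34).
Sum = 2.963628; P₂ = 2.963628 / 123 = 0.0241.

0.0241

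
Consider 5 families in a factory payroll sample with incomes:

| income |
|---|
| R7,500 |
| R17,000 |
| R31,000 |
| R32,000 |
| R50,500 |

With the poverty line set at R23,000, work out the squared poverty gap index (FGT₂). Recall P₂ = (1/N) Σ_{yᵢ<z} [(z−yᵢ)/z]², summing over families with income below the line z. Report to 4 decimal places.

Below z: R7,500, R17,000 (q = 2 of N = 5).
Gap ratios (z−y)/z: (23000−7500)/23000 = 0.6739; (23000−17000)/23000 = 0.2609.
Squared: 0.4542; 0.0681.
Sum = 0.522212; P₂ = 0.522212 / 5 = 0.1044.

0.1044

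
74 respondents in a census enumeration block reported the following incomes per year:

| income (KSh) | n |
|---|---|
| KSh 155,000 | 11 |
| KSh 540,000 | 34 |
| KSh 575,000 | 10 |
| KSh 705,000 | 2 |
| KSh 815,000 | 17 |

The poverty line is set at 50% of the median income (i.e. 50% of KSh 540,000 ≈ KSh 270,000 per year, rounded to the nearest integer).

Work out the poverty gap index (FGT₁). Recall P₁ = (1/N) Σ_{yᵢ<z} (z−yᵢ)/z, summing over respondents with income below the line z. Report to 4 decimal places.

Poor units: 11×KSh 155,000 (q = 11 of N = 74).
Shortfall ratios: (270000−155000)/270000 = 0.4259 (×11).
Σ = 4.685185. Dividing by the full population N = 74 gives P₁ = 0.0633.

0.0633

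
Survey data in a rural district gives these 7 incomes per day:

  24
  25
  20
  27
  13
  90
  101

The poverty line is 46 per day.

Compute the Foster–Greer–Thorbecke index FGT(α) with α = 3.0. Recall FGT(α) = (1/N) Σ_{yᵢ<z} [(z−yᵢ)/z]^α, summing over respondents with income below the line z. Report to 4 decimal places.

0.1178

Incomes under z: 13, 20, 24, 25, 27 (q = 5 of N = 7).
Shortfall ratios: (46−13)/46 = 0.7174; (46−20)/46 = 0.5652; (46−24)/46 = 0.4783; (46−25)/46 = 0.4565; (46−27)/46 = 0.4130.
Raised to α = 3.0: 0.36921; 0.18057; 0.10939; 0.09514; 0.07047.
Sum = 0.824782; FGT(3.0) = 0.824782 / 7 = 0.1178.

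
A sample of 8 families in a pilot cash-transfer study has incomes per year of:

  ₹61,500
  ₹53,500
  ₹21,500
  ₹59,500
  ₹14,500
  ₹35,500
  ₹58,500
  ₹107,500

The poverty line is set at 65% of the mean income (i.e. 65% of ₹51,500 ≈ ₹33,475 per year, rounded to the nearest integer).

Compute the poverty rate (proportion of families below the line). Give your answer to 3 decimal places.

0.250

2 of the 8 families have income below ₹33,475.
H = 2/8 = 0.250.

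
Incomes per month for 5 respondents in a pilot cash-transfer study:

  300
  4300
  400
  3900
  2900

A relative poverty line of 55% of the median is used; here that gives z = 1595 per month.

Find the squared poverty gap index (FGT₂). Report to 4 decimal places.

Below the line: 300, 400 (q = 2 of N = 5).
Normalized shortfalls: (1595−300)/1595 = 0.8119; (1595−400)/1595 = 0.7492.
Squared: 0.6592; 0.5613.
Sum = 1.220527; P₂ = 1.220527 / 5 = 0.2441.

0.2441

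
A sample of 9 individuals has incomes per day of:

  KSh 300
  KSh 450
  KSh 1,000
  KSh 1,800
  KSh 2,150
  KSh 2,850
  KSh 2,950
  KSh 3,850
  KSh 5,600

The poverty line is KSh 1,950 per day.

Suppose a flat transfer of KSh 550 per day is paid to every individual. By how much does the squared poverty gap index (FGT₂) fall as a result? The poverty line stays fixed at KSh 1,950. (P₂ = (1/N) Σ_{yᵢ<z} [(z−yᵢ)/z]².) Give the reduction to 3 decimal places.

0.106

Before: below the line — KSh 300, KSh 450, KSh 1,000, KSh 1,800; squared poverty gap index (FGT₂) = 0.17233.
After the KSh 550 transfer: below the line — KSh 850, KSh 1,000, KSh 1,550; squared poverty gap index (FGT₂) = 0.06640.
Reduction = 0.17233 − 0.06640 = 0.106.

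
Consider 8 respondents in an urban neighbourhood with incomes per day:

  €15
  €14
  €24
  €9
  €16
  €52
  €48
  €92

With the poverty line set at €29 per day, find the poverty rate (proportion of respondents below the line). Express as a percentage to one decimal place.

62.5%

5 of the 8 respondents have income below €29.
H = 5/8 = 62.5%.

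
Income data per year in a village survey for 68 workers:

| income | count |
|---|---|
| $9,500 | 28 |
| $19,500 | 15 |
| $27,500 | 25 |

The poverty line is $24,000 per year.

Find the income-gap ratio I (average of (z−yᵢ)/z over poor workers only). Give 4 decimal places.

0.4588

Incomes under z: 28×$9,500, 15×$19,500 (q = 43 of N = 68).
Relative gaps: 0.6042 (×28), 0.1875 (×15); sum = 19.729167.
I averages over the q = 43 poor units only: 19.729167 / 43 = 0.4588.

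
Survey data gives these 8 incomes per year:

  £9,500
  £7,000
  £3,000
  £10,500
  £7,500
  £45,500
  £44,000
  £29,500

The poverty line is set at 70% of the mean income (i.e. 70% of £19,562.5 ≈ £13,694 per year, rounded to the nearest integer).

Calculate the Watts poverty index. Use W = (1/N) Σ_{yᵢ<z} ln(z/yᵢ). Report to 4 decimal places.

Below z: £3,000, £7,000, £7,500, £9,500, £10,500 (q = 5 of N = 8).
Log shortfalls: ln(13694/3000) = 1.5183; ln(13694/7000) = 0.6710; ln(13694/7500) = 0.6021; ln(13694/9500) = 0.3657; ln(13694/10500) = 0.2656.
W = 3.422696 / 8 = 0.4278.

0.4278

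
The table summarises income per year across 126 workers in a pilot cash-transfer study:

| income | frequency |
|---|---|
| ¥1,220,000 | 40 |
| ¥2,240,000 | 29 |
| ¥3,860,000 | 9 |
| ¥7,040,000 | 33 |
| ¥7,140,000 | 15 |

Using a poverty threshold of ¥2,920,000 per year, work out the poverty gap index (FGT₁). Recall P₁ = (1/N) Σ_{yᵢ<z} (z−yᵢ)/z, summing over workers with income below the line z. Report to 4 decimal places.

0.2384

Below the line: 40×¥1,220,000, 29×¥2,240,000 (q = 69 of N = 126).
Shortfall ratios: (2920000−1220000)/2920000 = 0.5822 (×40); (2920000−2240000)/2920000 = 0.2329 (×29).
Σ = 30.041096. Dividing by the full population N = 126 gives P₁ = 0.2384.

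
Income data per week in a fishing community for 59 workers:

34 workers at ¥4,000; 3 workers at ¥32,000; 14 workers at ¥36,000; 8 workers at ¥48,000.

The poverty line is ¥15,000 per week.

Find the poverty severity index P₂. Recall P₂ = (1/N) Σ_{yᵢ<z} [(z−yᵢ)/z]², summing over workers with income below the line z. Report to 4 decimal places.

0.3099

Below z: 34×¥4,000 (q = 34 of N = 59).
Normalized shortfalls: (15000−4000)/15000 = 0.7333 (×34).
Squared: 0.5378 (×34).
Sum = 18.284444; P₂ = 18.284444 / 59 = 0.3099.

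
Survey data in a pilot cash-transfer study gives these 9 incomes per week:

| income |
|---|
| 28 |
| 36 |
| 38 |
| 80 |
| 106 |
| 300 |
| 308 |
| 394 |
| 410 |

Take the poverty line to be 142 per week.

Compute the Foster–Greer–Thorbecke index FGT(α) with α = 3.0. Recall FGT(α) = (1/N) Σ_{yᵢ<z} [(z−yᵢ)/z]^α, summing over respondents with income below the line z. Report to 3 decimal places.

0.158

Below the line: 28, 36, 38, 80, 106 (q = 5 of N = 9).
Normalized shortfalls: (142−28)/142 = 0.8028; (142−36)/142 = 0.7465; (142−38)/142 = 0.7324; (142−80)/142 = 0.4366; (142−106)/142 = 0.2535.
Raised to α = 3.0: 0.51743; 0.41596; 0.39286; 0.08324; 0.01629.
Sum = 1.425776; FGT(3.0) = 1.425776 / 9 = 0.158.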